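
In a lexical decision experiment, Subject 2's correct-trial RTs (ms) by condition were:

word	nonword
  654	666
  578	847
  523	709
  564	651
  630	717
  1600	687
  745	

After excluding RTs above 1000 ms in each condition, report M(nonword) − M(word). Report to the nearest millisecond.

97 ms

word: exclude 1600
M(word) = 3694/6 = 615.667
M(nonword) = 4277/6 = 712.833
Difference = 712.833 − 615.667 = 97.167 ms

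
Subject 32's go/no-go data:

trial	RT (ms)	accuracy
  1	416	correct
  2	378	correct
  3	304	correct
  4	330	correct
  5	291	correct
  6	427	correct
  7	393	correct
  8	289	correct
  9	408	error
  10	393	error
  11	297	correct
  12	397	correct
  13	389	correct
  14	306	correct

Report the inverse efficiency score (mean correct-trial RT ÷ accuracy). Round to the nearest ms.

Correct trials (n=12): 416, 378, 304, 330, 291, 427, 393, 289, 297, 397, 389, 306
Mean correct RT = 4217/12 = 351.4167 ms
Proportion correct = 12/14
IES = 351.4167 / (12/14) = 409.986 ms

410 ms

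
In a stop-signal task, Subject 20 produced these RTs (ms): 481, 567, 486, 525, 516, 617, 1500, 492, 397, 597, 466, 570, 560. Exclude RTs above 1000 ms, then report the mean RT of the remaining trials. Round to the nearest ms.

523 ms

Excluded: 1500
Retained (n=12): Σ = 6274
Mean = 6274/12 = 522.8333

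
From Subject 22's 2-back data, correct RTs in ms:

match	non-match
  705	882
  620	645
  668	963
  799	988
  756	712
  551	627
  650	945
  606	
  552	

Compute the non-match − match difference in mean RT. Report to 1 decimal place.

M(match) = 5907/9 = 656.333
M(non-match) = 5762/7 = 823.143
Difference = 823.143 − 656.333 = 166.810 ms

166.8 ms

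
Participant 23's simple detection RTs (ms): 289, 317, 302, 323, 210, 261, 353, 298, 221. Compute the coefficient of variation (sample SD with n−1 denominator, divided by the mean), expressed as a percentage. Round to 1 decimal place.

16.5%

n = 9, Σ = 2574, M = 286.0000
Σ(x−M)² = 17854.000; s = √(17854.000/8) = 47.2414
CV = 47.2414 / 286.0000 = 0.16518 = 16.518%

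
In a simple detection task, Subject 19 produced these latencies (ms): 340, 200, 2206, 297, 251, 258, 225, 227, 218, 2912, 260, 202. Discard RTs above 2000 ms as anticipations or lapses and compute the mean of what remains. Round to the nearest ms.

248 ms

Excluded: 2206, 2912
Retained (n=10): Σ = 2478
Mean = 2478/10 = 247.8000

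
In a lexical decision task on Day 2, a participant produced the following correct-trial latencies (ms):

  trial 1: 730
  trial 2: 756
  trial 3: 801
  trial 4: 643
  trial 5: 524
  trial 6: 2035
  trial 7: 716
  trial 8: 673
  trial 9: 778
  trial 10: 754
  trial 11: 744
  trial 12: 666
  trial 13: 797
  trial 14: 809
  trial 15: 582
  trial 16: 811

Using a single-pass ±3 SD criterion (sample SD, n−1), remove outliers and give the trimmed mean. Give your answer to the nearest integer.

719 ms

n = 16, ΣRT = 12819, M = 801.188
Σ(x−M)² = 1727476.44; s = √(1727476.44/15) = 339.360
Cutoffs: 801.188 ± 3·339.360 → [-216.9, 1819.3]
Outside: 2035 → excluded.
Retained (n=15): Σ = 10784, mean = 10784/15 = 718.933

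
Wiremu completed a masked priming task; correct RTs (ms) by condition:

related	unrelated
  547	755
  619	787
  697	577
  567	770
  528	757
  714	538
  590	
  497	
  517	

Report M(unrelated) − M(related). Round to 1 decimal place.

111.1 ms

M(related) = 5276/9 = 586.222
M(unrelated) = 4184/6 = 697.333
Difference = 697.333 − 586.222 = 111.111 ms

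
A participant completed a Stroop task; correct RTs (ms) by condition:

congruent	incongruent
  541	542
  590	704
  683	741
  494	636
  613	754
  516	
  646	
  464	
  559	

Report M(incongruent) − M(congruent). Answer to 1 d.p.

108.1 ms

M(congruent) = 5106/9 = 567.333
M(incongruent) = 3377/5 = 675.400
Difference = 675.400 − 567.333 = 108.067 ms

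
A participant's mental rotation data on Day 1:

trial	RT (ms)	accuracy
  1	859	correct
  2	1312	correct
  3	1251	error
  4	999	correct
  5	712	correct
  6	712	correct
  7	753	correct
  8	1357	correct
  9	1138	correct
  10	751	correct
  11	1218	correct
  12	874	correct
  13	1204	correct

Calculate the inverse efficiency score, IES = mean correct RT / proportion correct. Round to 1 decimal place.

1073.3 ms

Correct trials (n=12): 859, 1312, 999, 712, 712, 753, 1357, 1138, 751, 1218, 874, 1204
Mean correct RT = 11889/12 = 990.7500 ms
Proportion correct = 12/13
IES = 990.7500 / (12/13) = 1073.312 ms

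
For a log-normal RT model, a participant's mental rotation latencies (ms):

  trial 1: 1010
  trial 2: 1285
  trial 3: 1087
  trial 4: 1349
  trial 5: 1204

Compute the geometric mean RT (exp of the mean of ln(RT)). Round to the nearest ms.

ln(RT): 6.9177, 7.1585, 6.9912, 7.2071, 7.0934
Mean ln(RT) = 35.3679/5 = 7.07358
Geometric mean = exp(7.07358) = 1180.37 ms

1180 ms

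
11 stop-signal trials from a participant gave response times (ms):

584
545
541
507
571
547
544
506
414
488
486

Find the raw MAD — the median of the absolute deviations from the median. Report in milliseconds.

34 ms

Sorted: 414, 486, 488, 506, 507, 541, 544, 545, 547, 571, 584 → median = 541
|x − 541|: 43, 4, 0, 34, 30, 6, 3, 35, 127, 53, 55
Sorted deviations: 0, 3, 4, 6, 30, 34, 35, 43, 53, 55, 127 → MAD = 34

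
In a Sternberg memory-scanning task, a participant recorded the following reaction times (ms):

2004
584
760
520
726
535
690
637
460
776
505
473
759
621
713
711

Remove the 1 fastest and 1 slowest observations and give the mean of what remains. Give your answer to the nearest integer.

644 ms

Sorted: 460, 473, 505, 520, 535, 584, 621, 637, 690, 711, 713, 726, 759, 760, 776, 2004
Drop lowest 1 (460) and highest 1 (2004)
Remaining (n=14): Σ = 9010, mean = 9010/14 = 643.571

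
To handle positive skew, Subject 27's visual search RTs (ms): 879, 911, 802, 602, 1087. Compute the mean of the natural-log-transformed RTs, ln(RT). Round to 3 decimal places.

ln(RT): 6.7788, 6.8145, 6.6871, 6.4003, 6.9912
Σ ln(RT) = 33.6719
Mean = 33.6719/5 = 6.73437

6.734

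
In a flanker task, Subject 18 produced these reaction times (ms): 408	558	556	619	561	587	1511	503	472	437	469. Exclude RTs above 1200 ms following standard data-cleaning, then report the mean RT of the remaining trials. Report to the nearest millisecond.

517 ms

Excluded: 1511
Retained (n=10): Σ = 5170
Mean = 5170/10 = 517.0000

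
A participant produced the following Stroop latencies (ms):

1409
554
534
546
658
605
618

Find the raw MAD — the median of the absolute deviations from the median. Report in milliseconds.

Sorted: 534, 546, 554, 605, 618, 658, 1409 → median = 605
|x − 605|: 804, 51, 71, 59, 53, 0, 13
Sorted deviations: 0, 13, 51, 53, 59, 71, 804 → MAD = 53

53 ms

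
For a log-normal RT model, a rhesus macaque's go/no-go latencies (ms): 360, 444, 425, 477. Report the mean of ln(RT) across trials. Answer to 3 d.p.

6.050

ln(RT): 5.8861, 6.0958, 6.0521, 6.1675
Σ ln(RT) = 24.2015
Mean = 24.2015/4 = 6.05038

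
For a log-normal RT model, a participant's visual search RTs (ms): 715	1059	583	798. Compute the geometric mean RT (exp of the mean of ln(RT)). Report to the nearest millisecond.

770 ms

ln(RT): 6.5723, 6.9651, 6.3682, 6.6821
Mean ln(RT) = 26.5877/4 = 6.64691
Geometric mean = exp(6.64691) = 770.40 ms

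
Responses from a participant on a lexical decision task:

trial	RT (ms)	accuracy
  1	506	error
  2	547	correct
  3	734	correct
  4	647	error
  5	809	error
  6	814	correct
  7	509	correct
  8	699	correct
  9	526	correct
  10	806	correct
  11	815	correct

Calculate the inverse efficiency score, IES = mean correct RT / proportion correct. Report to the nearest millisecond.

Correct trials (n=8): 547, 734, 814, 509, 699, 526, 806, 815
Mean correct RT = 5450/8 = 681.2500 ms
Proportion correct = 8/11
IES = 681.2500 / (8/11) = 936.719 ms

937 ms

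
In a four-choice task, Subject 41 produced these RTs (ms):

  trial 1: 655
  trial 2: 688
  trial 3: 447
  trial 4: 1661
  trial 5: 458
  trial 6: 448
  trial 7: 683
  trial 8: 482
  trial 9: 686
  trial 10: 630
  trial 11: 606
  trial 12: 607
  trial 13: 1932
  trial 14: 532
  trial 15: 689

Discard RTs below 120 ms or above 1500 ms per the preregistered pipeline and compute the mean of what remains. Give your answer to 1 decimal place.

585.5 ms

Excluded: 1661, 1932
Retained (n=13): Σ = 7611
Mean = 7611/13 = 585.4615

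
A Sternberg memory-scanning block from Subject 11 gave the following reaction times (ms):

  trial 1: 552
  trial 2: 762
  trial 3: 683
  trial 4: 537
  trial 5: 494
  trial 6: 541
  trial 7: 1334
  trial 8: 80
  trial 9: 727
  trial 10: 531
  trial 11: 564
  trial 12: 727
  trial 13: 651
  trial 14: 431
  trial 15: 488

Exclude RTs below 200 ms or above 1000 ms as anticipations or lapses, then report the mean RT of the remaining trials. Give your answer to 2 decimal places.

Excluded: 80, 1334
Retained (n=13): Σ = 7688
Mean = 7688/13 = 591.3846

591.38 ms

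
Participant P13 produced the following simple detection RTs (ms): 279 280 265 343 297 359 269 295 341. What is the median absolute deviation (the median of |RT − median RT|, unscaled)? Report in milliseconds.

Sorted: 265, 269, 279, 280, 295, 297, 341, 343, 359 → median = 295
|x − 295|: 16, 15, 30, 48, 2, 64, 26, 0, 46
Sorted deviations: 0, 2, 15, 16, 26, 30, 46, 48, 64 → MAD = 26

26 ms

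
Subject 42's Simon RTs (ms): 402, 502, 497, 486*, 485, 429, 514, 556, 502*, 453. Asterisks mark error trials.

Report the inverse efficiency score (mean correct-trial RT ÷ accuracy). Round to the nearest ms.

Correct trials (n=8): 402, 502, 497, 485, 429, 514, 556, 453
Mean correct RT = 3838/8 = 479.7500 ms
Proportion correct = 8/10
IES = 479.7500 / (8/10) = 599.688 ms

600 ms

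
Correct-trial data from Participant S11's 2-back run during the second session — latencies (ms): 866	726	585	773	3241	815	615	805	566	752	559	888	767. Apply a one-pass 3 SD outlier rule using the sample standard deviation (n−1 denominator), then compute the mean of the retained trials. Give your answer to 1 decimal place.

n = 13, ΣRT = 11958, M = 919.846
Σ(x−M)² = 5986995.69; s = √(5986995.69/12) = 706.340
Cutoffs: 919.846 ± 3·706.340 → [-1199.2, 3038.9]
Outside: 3241 → excluded.
Retained (n=12): Σ = 8717, mean = 8717/12 = 726.417

726.4 ms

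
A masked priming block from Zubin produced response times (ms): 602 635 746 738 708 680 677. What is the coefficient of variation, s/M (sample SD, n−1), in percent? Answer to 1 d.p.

7.7%

n = 7, Σ = 4786, M = 683.7143
Σ(x−M)² = 16525.429; s = √(16525.429/6) = 52.4808
CV = 52.4808 / 683.7143 = 0.07676 = 7.676%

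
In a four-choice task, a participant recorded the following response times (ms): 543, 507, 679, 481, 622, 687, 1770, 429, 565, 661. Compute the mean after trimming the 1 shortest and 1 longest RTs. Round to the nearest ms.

Sorted: 429, 481, 507, 543, 565, 622, 661, 679, 687, 1770
Drop lowest 1 (429) and highest 1 (1770)
Remaining (n=8): Σ = 4745, mean = 4745/8 = 593.125

593 ms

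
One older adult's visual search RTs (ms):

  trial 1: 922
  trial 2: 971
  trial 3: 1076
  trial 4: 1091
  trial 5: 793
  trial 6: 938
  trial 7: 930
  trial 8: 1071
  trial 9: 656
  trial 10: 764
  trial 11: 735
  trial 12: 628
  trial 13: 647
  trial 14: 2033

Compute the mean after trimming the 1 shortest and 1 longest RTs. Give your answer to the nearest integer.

Sorted: 628, 647, 656, 735, 764, 793, 922, 930, 938, 971, 1071, 1076, 1091, 2033
Drop lowest 1 (628) and highest 1 (2033)
Remaining (n=12): Σ = 10594, mean = 10594/12 = 882.833

883 ms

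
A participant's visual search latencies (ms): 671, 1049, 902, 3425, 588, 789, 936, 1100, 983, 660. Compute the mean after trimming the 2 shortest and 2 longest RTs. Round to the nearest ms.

Sorted: 588, 660, 671, 789, 902, 936, 983, 1049, 1100, 3425
Drop lowest 2 (588, 660) and highest 2 (1100, 3425)
Remaining (n=6): Σ = 5330, mean = 5330/6 = 888.333

888 ms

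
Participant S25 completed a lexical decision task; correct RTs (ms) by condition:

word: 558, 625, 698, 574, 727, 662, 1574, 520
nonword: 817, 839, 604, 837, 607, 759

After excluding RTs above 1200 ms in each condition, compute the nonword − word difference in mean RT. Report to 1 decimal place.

120.4 ms

word: exclude 1574
M(word) = 4364/7 = 623.429
M(nonword) = 4463/6 = 743.833
Difference = 743.833 − 623.429 = 120.405 ms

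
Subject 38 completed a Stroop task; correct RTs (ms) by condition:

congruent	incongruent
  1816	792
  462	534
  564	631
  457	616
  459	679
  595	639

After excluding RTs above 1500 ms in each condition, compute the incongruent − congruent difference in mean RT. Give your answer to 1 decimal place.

141.1 ms

congruent: exclude 1816
M(congruent) = 2537/5 = 507.400
M(incongruent) = 3891/6 = 648.500
Difference = 648.500 − 507.400 = 141.100 ms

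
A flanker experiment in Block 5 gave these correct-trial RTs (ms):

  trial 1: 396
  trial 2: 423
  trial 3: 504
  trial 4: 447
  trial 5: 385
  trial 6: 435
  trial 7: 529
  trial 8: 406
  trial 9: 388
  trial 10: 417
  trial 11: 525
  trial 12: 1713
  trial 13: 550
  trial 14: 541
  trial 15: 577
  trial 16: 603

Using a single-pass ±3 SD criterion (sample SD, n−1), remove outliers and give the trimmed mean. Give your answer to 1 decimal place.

n = 16, ΣRT = 8839, M = 552.438
Σ(x−M)² = 1514847.94; s = √(1514847.94/15) = 317.789
Cutoffs: 552.438 ± 3·317.789 → [-400.9, 1505.8]
Outside: 1713 → excluded.
Retained (n=15): Σ = 7126, mean = 7126/15 = 475.067

475.1 ms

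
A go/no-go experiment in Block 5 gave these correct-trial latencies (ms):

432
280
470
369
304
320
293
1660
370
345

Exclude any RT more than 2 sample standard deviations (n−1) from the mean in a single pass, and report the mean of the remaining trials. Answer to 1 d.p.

353.7 ms

n = 10, ΣRT = 4843, M = 484.300
Σ(x−M)² = 1568810.10; s = √(1568810.10/9) = 417.507
Cutoffs: 484.300 ± 2·417.507 → [-350.7, 1319.3]
Outside: 1660 → excluded.
Retained (n=9): Σ = 3183, mean = 3183/9 = 353.667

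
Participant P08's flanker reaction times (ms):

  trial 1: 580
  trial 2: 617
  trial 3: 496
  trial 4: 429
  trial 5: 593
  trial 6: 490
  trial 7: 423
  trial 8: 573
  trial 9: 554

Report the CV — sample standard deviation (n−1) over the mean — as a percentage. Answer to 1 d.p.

n = 9, Σ = 4755, M = 528.3333
Σ(x−M)² = 40844.000; s = √(40844.000/8) = 71.4528
CV = 71.4528 / 528.3333 = 0.13524 = 13.524%

13.5%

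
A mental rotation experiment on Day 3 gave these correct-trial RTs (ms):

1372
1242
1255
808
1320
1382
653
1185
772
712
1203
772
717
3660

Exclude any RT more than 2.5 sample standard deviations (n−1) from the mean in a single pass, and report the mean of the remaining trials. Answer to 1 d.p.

n = 14, ΣRT = 17053, M = 1218.071
Σ(x−M)² = 7419832.93; s = √(7419832.93/13) = 755.484
Cutoffs: 1218.071 ± 2.5·755.484 → [-670.6, 3106.8]
Outside: 3660 → excluded.
Retained (n=13): Σ = 13393, mean = 13393/13 = 1030.231

1030.2 ms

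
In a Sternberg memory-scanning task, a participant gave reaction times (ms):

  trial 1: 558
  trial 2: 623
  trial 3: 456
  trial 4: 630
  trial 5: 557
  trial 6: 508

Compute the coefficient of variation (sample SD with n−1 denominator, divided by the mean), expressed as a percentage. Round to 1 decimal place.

n = 6, Σ = 3332, M = 555.3333
Σ(x−M)² = 22271.333; s = √(22271.333/5) = 66.7403
CV = 66.7403 / 555.3333 = 0.12018 = 12.018%

12.0%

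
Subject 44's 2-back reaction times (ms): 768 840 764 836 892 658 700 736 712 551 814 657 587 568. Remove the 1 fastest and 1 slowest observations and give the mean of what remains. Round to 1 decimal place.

720.0 ms

Sorted: 551, 568, 587, 657, 658, 700, 712, 736, 764, 768, 814, 836, 840, 892
Drop lowest 1 (551) and highest 1 (892)
Remaining (n=12): Σ = 8640, mean = 8640/12 = 720.000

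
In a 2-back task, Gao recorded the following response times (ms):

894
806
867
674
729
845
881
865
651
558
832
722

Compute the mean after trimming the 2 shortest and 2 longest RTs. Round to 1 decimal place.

Sorted: 558, 651, 674, 722, 729, 806, 832, 845, 865, 867, 881, 894
Drop lowest 2 (558, 651) and highest 2 (881, 894)
Remaining (n=8): Σ = 6340, mean = 6340/8 = 792.500

792.5 ms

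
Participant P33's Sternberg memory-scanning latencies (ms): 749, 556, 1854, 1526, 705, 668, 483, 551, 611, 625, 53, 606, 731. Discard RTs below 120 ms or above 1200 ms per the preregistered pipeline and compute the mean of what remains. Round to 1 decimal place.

Excluded: 53, 1526, 1854
Retained (n=10): Σ = 6285
Mean = 6285/10 = 628.5000

628.5 ms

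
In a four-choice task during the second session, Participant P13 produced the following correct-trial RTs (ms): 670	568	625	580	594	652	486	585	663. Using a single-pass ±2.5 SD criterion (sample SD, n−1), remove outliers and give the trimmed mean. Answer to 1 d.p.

n = 9, ΣRT = 5423, M = 602.556
Σ(x−M)² = 26820.22; s = √(26820.22/8) = 57.901
Cutoffs: 602.556 ± 2.5·57.901 → [457.8, 747.3]
No RTs fall outside the cutoffs; all 9 retained. Mean = 5423/9 = 602.556

602.6 ms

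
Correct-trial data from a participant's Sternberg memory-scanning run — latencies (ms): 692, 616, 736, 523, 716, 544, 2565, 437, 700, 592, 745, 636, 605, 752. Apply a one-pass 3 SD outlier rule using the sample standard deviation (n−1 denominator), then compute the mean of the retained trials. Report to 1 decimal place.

638.0 ms

n = 14, ΣRT = 10859, M = 775.643
Σ(x−M)² = 3561139.21; s = √(3561139.21/13) = 523.387
Cutoffs: 775.643 ± 3·523.387 → [-794.5, 2345.8]
Outside: 2565 → excluded.
Retained (n=13): Σ = 8294, mean = 8294/13 = 638.000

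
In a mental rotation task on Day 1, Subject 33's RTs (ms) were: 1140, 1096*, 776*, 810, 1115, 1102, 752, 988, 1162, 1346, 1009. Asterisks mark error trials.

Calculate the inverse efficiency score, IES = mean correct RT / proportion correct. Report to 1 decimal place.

1279.8 ms

Correct trials (n=9): 1140, 810, 1115, 1102, 752, 988, 1162, 1346, 1009
Mean correct RT = 9424/9 = 1047.1111 ms
Proportion correct = 9/11
IES = 1047.1111 / (9/11) = 1279.802 ms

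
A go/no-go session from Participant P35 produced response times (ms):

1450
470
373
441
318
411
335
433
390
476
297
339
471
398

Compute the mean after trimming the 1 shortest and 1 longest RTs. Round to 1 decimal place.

404.6 ms

Sorted: 297, 318, 335, 339, 373, 390, 398, 411, 433, 441, 470, 471, 476, 1450
Drop lowest 1 (297) and highest 1 (1450)
Remaining (n=12): Σ = 4855, mean = 4855/12 = 404.583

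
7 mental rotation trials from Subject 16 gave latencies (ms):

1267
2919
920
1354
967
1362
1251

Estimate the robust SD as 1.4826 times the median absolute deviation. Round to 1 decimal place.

Sorted: 920, 967, 1251, 1267, 1354, 1362, 2919 → median = 1267
|x − 1267| sorted: 0, 16, 87, 95, 300, 347, 1652 → MAD = 95
Robust SD ≈ 1.4826 × 95 = 140.847

140.8 ms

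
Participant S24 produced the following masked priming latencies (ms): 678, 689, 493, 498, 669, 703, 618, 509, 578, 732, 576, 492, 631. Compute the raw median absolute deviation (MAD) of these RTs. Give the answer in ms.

Sorted: 492, 493, 498, 509, 576, 578, 618, 631, 669, 678, 689, 703, 732 → median = 618
|x − 618|: 60, 71, 125, 120, 51, 85, 0, 109, 40, 114, 42, 126, 13
Sorted deviations: 0, 13, 40, 42, 51, 60, 71, 85, 109, 114, 120, 125, 126 → MAD = 71

71 ms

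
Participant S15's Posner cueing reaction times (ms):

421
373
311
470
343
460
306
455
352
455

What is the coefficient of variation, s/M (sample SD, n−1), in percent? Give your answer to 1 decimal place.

n = 10, Σ = 3946, M = 394.6000
Σ(x−M)² = 37738.400; s = √(37738.400/9) = 64.7546
CV = 64.7546 / 394.6000 = 0.16410 = 16.410%

16.4%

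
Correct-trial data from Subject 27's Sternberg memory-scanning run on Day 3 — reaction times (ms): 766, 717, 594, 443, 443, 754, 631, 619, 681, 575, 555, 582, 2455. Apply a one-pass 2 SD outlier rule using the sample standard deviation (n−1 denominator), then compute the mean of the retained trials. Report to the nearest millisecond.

n = 13, ΣRT = 9815, M = 755.000
Σ(x−M)² = 3253852.00; s = √(3253852.00/12) = 520.725
Cutoffs: 755.000 ± 2·520.725 → [-286.4, 1796.4]
Outside: 2455 → excluded.
Retained (n=12): Σ = 7360, mean = 7360/12 = 613.333

613 ms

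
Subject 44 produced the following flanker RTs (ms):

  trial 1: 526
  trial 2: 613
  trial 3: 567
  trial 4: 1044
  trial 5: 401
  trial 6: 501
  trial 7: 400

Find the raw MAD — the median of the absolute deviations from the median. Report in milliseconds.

Sorted: 400, 401, 501, 526, 567, 613, 1044 → median = 526
|x − 526|: 0, 87, 41, 518, 125, 25, 126
Sorted deviations: 0, 25, 41, 87, 125, 126, 518 → MAD = 87

87 ms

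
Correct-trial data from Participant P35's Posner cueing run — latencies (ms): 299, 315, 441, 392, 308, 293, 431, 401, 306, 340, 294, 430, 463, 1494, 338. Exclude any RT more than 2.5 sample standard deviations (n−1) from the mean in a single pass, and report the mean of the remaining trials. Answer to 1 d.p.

n = 15, ΣRT = 6545, M = 436.333
Σ(x−M)² = 1249465.33; s = √(1249465.33/14) = 298.743
Cutoffs: 436.333 ± 2.5·298.743 → [-310.5, 1183.2]
Outside: 1494 → excluded.
Retained (n=14): Σ = 5051, mean = 5051/14 = 360.786

360.8 ms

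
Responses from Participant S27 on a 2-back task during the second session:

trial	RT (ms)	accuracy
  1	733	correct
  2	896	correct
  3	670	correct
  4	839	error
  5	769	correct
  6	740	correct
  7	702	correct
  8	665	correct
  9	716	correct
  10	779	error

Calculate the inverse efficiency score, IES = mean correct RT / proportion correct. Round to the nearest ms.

Correct trials (n=8): 733, 896, 670, 769, 740, 702, 665, 716
Mean correct RT = 5891/8 = 736.3750 ms
Proportion correct = 8/10
IES = 736.3750 / (8/10) = 920.469 ms

920 ms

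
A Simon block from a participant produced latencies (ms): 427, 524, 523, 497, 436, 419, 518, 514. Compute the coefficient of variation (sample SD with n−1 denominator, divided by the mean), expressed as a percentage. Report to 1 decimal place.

n = 8, Σ = 3858, M = 482.2500
Σ(x−M)² = 15099.500; s = √(15099.500/7) = 46.4443
CV = 46.4443 / 482.2500 = 0.09631 = 9.631%

9.6%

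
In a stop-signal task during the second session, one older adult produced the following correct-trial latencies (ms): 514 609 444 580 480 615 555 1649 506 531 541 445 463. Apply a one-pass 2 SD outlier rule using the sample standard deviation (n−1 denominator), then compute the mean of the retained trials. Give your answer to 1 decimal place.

n = 13, ΣRT = 7932, M = 610.154
Σ(x−M)² = 1207795.69; s = √(1207795.69/12) = 317.253
Cutoffs: 610.154 ± 2·317.253 → [-24.4, 1244.7]
Outside: 1649 → excluded.
Retained (n=12): Σ = 6283, mean = 6283/12 = 523.583

523.6 ms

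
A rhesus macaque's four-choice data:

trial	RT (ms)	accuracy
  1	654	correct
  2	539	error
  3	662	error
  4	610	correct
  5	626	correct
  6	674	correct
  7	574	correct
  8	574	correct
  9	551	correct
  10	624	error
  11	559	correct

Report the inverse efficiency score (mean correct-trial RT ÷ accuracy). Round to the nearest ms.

829 ms

Correct trials (n=8): 654, 610, 626, 674, 574, 574, 551, 559
Mean correct RT = 4822/8 = 602.7500 ms
Proportion correct = 8/11
IES = 602.7500 / (8/11) = 828.781 ms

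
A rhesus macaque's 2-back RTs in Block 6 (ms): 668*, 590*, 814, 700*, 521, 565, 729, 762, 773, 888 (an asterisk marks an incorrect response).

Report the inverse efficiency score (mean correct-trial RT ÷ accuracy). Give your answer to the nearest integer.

1031 ms

Correct trials (n=7): 814, 521, 565, 729, 762, 773, 888
Mean correct RT = 5052/7 = 721.7143 ms
Proportion correct = 7/10
IES = 721.7143 / (7/10) = 1031.020 ms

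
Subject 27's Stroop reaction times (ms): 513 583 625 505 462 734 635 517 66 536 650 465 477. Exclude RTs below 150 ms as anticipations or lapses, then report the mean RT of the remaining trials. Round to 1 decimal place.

Excluded: 66
Retained (n=12): Σ = 6702
Mean = 6702/12 = 558.5000

558.5 ms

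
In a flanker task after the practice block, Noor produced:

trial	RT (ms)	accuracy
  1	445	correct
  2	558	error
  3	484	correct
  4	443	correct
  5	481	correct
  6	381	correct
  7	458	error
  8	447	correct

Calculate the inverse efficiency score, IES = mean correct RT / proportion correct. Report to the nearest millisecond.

596 ms

Correct trials (n=6): 445, 484, 443, 481, 381, 447
Mean correct RT = 2681/6 = 446.8333 ms
Proportion correct = 6/8
IES = 446.8333 / (6/8) = 595.778 ms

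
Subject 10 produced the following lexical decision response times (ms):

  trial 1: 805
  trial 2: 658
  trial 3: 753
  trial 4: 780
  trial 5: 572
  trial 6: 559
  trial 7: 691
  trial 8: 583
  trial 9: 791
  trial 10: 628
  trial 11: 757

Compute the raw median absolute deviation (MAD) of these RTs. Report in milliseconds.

Sorted: 559, 572, 583, 628, 658, 691, 753, 757, 780, 791, 805 → median = 691
|x − 691|: 114, 33, 62, 89, 119, 132, 0, 108, 100, 63, 66
Sorted deviations: 0, 33, 62, 63, 66, 89, 100, 108, 114, 119, 132 → MAD = 89

89 ms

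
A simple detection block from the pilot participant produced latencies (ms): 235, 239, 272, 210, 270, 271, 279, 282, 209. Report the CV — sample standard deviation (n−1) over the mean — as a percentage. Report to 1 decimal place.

n = 9, Σ = 2267, M = 251.8889
Σ(x−M)² = 6784.889; s = √(6784.889/8) = 29.1223
CV = 29.1223 / 251.8889 = 0.11562 = 11.562%

11.6%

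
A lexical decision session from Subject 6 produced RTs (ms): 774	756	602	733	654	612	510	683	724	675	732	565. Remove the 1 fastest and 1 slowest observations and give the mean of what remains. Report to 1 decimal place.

673.6 ms

Sorted: 510, 565, 602, 612, 654, 675, 683, 724, 732, 733, 756, 774
Drop lowest 1 (510) and highest 1 (774)
Remaining (n=10): Σ = 6736, mean = 6736/10 = 673.600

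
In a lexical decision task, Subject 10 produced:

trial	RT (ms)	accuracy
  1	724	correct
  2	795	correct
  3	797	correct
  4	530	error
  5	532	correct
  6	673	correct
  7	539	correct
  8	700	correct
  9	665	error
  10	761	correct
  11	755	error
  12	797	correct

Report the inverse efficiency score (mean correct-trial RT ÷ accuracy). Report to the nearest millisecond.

Correct trials (n=9): 724, 795, 797, 532, 673, 539, 700, 761, 797
Mean correct RT = 6318/9 = 702.0000 ms
Proportion correct = 9/12
IES = 702.0000 / (9/12) = 936.000 ms

936 ms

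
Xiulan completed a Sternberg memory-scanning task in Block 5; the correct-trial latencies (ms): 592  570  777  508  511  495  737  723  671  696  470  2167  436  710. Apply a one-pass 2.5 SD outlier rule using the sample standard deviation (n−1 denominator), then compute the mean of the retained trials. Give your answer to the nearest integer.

n = 14, ΣRT = 10063, M = 718.786
Σ(x−M)² = 2421702.36; s = √(2421702.36/13) = 431.607
Cutoffs: 718.786 ± 2.5·431.607 → [-360.2, 1797.8]
Outside: 2167 → excluded.
Retained (n=13): Σ = 7896, mean = 7896/13 = 607.385

607 ms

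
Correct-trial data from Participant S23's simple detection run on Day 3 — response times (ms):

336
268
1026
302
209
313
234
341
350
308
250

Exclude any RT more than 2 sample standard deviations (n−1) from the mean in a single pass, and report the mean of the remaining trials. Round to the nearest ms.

291 ms

n = 11, ΣRT = 3937, M = 357.909
Σ(x−M)² = 512062.91; s = √(512062.91/10) = 226.288
Cutoffs: 357.909 ± 2·226.288 → [-94.7, 810.5]
Outside: 1026 → excluded.
Retained (n=10): Σ = 2911, mean = 2911/10 = 291.100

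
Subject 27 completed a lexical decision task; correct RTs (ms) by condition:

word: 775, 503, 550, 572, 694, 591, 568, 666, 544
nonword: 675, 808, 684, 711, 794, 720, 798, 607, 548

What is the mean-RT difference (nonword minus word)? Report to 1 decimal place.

M(word) = 5463/9 = 607.000
M(nonword) = 6345/9 = 705.000
Difference = 705.000 − 607.000 = 98.000 ms

98.0 ms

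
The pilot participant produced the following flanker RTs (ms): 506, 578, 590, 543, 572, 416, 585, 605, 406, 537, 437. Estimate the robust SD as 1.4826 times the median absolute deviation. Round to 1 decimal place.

Sorted: 406, 416, 437, 506, 537, 543, 572, 578, 585, 590, 605 → median = 543
|x − 543| sorted: 0, 6, 29, 35, 37, 42, 47, 62, 106, 127, 137 → MAD = 42
Robust SD ≈ 1.4826 × 42 = 62.269

62.3 ms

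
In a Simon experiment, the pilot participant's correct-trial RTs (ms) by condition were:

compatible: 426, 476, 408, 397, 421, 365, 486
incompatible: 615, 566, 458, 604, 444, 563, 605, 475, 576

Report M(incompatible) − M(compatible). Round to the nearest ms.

120 ms

M(compatible) = 2979/7 = 425.571
M(incompatible) = 4906/9 = 545.111
Difference = 545.111 − 425.571 = 119.540 ms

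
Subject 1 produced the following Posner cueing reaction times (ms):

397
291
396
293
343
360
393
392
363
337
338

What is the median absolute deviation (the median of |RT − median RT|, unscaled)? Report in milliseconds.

32 ms

Sorted: 291, 293, 337, 338, 343, 360, 363, 392, 393, 396, 397 → median = 360
|x − 360|: 37, 69, 36, 67, 17, 0, 33, 32, 3, 23, 22
Sorted deviations: 0, 3, 17, 22, 23, 32, 33, 36, 37, 67, 69 → MAD = 32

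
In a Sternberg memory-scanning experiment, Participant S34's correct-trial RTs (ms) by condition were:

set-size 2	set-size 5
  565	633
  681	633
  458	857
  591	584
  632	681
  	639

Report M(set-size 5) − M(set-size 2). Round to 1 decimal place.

85.8 ms

M(set-size 2) = 2927/5 = 585.400
M(set-size 5) = 4027/6 = 671.167
Difference = 671.167 − 585.400 = 85.767 ms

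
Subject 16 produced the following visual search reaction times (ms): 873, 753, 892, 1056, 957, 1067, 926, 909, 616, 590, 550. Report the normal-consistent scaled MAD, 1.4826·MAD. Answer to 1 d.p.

206.1 ms

Sorted: 550, 590, 616, 753, 873, 892, 909, 926, 957, 1056, 1067 → median = 892
|x − 892| sorted: 0, 17, 19, 34, 65, 139, 164, 175, 276, 302, 342 → MAD = 139
Robust SD ≈ 1.4826 × 139 = 206.081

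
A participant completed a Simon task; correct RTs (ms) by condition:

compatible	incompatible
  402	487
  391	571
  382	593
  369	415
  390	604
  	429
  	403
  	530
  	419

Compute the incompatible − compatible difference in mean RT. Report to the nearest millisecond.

M(compatible) = 1934/5 = 386.800
M(incompatible) = 4451/9 = 494.556
Difference = 494.556 − 386.800 = 107.756 ms

108 ms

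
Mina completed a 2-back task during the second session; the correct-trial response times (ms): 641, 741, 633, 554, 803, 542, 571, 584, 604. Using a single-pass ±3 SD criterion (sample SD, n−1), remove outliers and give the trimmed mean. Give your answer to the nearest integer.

630 ms

n = 9, ΣRT = 5673, M = 630.333
Σ(x−M)² = 62172.00; s = √(62172.00/8) = 88.156
Cutoffs: 630.333 ± 3·88.156 → [365.9, 894.8]
No RTs fall outside the cutoffs; all 9 retained. Mean = 5673/9 = 630.333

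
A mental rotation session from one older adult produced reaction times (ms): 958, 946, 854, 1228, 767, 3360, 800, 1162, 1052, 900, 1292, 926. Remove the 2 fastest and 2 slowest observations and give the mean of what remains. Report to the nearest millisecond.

Sorted: 767, 800, 854, 900, 926, 946, 958, 1052, 1162, 1228, 1292, 3360
Drop lowest 2 (767, 800) and highest 2 (1292, 3360)
Remaining (n=8): Σ = 8026, mean = 8026/8 = 1003.250

1003 ms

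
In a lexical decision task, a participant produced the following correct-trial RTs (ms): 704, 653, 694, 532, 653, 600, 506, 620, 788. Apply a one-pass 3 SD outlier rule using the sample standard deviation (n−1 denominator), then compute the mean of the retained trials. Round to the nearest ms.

n = 9, ΣRT = 5750, M = 638.889
Σ(x−M)² = 60862.89; s = √(60862.89/8) = 87.223
Cutoffs: 638.889 ± 3·87.223 → [377.2, 900.6]
No RTs fall outside the cutoffs; all 9 retained. Mean = 5750/9 = 638.889

639 ms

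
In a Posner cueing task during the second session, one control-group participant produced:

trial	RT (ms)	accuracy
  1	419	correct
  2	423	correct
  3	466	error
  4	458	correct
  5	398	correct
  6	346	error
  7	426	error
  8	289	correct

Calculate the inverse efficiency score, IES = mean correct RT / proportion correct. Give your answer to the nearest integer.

636 ms

Correct trials (n=5): 419, 423, 458, 398, 289
Mean correct RT = 1987/5 = 397.4000 ms
Proportion correct = 5/8
IES = 397.4000 / (5/8) = 635.840 ms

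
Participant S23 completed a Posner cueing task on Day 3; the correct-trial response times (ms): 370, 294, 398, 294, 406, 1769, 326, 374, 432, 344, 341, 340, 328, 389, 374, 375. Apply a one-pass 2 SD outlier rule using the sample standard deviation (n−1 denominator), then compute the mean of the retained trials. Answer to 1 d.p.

n = 16, ΣRT = 7154, M = 447.125
Σ(x−M)² = 1886039.75; s = √(1886039.75/15) = 354.593
Cutoffs: 447.125 ± 2·354.593 → [-262.1, 1156.3]
Outside: 1769 → excluded.
Retained (n=15): Σ = 5385, mean = 5385/15 = 359.000

359.0 ms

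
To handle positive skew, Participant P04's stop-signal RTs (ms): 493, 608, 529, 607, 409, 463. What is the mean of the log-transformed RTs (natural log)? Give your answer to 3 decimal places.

ln(RT): 6.2005, 6.4102, 6.2710, 6.4085, 6.0137, 6.1377
Σ ln(RT) = 37.4416
Mean = 37.4416/6 = 6.24027

6.240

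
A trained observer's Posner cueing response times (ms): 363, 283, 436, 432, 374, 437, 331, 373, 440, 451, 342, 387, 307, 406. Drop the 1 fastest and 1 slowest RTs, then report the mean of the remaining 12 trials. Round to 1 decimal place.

385.7 ms

Sorted: 283, 307, 331, 342, 363, 373, 374, 387, 406, 432, 436, 437, 440, 451
Drop lowest 1 (283) and highest 1 (451)
Remaining (n=12): Σ = 4628, mean = 4628/12 = 385.667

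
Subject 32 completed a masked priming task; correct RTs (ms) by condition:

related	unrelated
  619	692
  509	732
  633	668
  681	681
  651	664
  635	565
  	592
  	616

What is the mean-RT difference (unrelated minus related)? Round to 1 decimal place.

M(related) = 3728/6 = 621.333
M(unrelated) = 5210/8 = 651.250
Difference = 651.250 − 621.333 = 29.917 ms

29.9 ms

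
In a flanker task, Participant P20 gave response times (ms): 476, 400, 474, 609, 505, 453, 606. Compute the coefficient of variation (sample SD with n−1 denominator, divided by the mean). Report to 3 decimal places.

n = 7, Σ = 3523, M = 503.2857
Σ(x−M)² = 36527.429; s = √(36527.429/6) = 78.0250
CV = 78.0250 / 503.2857 = 0.15503

0.155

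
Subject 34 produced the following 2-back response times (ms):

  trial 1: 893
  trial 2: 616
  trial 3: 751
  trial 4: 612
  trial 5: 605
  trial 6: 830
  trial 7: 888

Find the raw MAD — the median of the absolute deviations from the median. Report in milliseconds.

137 ms

Sorted: 605, 612, 616, 751, 830, 888, 893 → median = 751
|x − 751|: 142, 135, 0, 139, 146, 79, 137
Sorted deviations: 0, 79, 135, 137, 139, 142, 146 → MAD = 137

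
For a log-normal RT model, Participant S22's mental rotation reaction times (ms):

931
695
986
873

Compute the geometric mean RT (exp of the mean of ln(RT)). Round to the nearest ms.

864 ms

ln(RT): 6.8363, 6.5439, 6.8937, 6.7719
Mean ln(RT) = 27.0458/4 = 6.76144
Geometric mean = exp(6.76144) = 863.89 ms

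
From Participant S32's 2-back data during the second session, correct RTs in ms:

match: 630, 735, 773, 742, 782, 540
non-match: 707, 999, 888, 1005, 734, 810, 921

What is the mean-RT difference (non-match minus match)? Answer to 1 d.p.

166.0 ms

M(match) = 4202/6 = 700.333
M(non-match) = 6064/7 = 866.286
Difference = 866.286 − 700.333 = 165.952 ms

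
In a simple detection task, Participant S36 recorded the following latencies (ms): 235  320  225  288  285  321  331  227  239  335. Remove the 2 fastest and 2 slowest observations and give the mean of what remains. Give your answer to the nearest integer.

Sorted: 225, 227, 235, 239, 285, 288, 320, 321, 331, 335
Drop lowest 2 (225, 227) and highest 2 (331, 335)
Remaining (n=6): Σ = 1688, mean = 1688/6 = 281.333

281 ms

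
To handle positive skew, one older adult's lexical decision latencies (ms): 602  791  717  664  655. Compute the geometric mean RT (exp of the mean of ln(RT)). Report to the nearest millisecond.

ln(RT): 6.4003, 6.6733, 6.5751, 6.4983, 6.4846
Mean ln(RT) = 32.6315/5 = 6.52631
Geometric mean = exp(6.52631) = 682.87 ms

683 ms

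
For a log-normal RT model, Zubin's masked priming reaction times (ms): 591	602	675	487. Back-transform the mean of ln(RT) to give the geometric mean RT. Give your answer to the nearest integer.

ln(RT): 6.3818, 6.4003, 6.5147, 6.1883
Mean ln(RT) = 25.4851/4 = 6.37126
Geometric mean = exp(6.37126) = 584.80 ms

585 ms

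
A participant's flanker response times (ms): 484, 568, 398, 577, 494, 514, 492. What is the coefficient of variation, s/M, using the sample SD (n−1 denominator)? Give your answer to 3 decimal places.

n = 7, Σ = 3527, M = 503.8571
Σ(x−M)² = 21404.857; s = √(21404.857/6) = 59.7284
CV = 59.7284 / 503.8571 = 0.11854

0.119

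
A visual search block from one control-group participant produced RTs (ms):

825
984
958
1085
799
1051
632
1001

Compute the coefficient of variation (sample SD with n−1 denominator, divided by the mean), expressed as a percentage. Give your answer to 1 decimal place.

16.6%

n = 8, Σ = 7335, M = 916.8750
Σ(x−M)² = 163018.875; s = √(163018.875/7) = 152.6054
CV = 152.6054 / 916.8750 = 0.16644 = 16.644%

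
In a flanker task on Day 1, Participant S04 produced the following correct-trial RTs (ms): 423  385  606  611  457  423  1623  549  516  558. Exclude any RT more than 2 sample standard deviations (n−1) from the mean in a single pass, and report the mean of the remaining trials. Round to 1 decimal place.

503.1 ms

n = 10, ΣRT = 6151, M = 615.100
Σ(x−M)² = 1185158.90; s = √(1185158.90/9) = 362.883
Cutoffs: 615.100 ± 2·362.883 → [-110.7, 1340.9]
Outside: 1623 → excluded.
Retained (n=9): Σ = 4528, mean = 4528/9 = 503.111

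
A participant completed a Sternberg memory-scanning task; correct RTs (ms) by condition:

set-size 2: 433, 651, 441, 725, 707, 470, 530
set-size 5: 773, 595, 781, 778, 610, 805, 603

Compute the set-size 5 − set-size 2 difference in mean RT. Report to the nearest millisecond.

141 ms

M(set-size 2) = 3957/7 = 565.286
M(set-size 5) = 4945/7 = 706.429
Difference = 706.429 − 565.286 = 141.143 ms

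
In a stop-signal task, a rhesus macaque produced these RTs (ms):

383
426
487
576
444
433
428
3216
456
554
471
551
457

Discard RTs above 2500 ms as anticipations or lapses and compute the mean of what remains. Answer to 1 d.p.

472.2 ms

Excluded: 3216
Retained (n=12): Σ = 5666
Mean = 5666/12 = 472.1667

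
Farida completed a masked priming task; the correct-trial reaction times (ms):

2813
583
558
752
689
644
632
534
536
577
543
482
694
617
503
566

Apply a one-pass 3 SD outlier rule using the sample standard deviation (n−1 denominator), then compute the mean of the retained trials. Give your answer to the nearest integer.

n = 16, ΣRT = 11723, M = 732.688
Σ(x−M)² = 4697555.44; s = √(4697555.44/15) = 559.616
Cutoffs: 732.688 ± 3·559.616 → [-946.2, 2411.5]
Outside: 2813 → excluded.
Retained (n=15): Σ = 8910, mean = 8910/15 = 594.000

594 ms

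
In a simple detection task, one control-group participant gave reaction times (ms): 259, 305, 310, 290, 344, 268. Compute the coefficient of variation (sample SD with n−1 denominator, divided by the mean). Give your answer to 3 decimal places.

n = 6, Σ = 1776, M = 296.0000
Σ(x−M)² = 4770.000; s = √(4770.000/5) = 30.8869
CV = 30.8869 / 296.0000 = 0.10435

0.104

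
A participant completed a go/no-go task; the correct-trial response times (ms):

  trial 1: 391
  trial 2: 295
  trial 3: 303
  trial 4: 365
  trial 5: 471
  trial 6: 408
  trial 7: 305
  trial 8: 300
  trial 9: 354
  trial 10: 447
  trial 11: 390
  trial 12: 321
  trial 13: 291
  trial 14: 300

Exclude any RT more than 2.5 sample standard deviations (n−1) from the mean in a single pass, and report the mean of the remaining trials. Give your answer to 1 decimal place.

n = 14, ΣRT = 4941, M = 352.929
Σ(x−M)² = 47396.93; s = √(47396.93/13) = 60.381
Cutoffs: 352.929 ± 2.5·60.381 → [202.0, 503.9]
No RTs fall outside the cutoffs; all 14 retained. Mean = 4941/14 = 352.929

352.9 ms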